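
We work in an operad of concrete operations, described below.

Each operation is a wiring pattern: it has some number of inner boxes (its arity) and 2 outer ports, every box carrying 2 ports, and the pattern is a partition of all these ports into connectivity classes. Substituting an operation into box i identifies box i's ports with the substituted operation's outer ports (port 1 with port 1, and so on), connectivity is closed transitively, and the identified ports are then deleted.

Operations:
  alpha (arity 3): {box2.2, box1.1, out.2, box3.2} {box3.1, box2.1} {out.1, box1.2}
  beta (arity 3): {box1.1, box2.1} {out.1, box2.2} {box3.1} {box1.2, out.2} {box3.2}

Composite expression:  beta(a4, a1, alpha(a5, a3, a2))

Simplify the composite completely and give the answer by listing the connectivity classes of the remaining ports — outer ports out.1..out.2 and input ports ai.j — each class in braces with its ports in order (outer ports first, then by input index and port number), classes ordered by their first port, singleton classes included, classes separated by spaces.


{out.1, a1.2} {out.2, a4.2} {a1.1, a4.1} {a2.1, a3.1} {a2.2, a3.2, a5.1} {a5.2}

Reachability decides: close wires over beta-identified ports.
composing alpha on (a5, a3, a2), with out.j its own outer ports: {out.1, a5.2} {out.2, a2.2, a3.2, a5.1} {a2.1, a3.1}
composing beta on (a4, a1, a5, a3, a2), with out.j its own outer ports: {out.1, a1.2} {out.2, a4.2} {a1.1, a4.1} {a2.1, a3.1} {a2.2, a3.2, a5.1} {a5.2}


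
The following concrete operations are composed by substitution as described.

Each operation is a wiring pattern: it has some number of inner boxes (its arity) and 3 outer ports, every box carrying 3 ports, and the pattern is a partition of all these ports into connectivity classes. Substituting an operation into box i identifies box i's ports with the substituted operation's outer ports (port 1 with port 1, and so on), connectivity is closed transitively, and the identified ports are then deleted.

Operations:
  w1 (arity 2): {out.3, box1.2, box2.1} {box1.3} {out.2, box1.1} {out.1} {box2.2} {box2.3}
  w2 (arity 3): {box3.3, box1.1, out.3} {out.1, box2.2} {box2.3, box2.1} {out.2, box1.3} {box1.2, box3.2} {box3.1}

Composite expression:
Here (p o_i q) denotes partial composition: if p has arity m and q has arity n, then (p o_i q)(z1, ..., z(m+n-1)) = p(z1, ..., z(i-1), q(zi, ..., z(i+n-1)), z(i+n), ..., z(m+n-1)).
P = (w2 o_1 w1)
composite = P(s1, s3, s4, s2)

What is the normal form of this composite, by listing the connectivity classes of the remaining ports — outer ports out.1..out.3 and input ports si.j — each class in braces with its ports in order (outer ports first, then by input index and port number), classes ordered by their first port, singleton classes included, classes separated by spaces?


After gluing at w2, chains via deleted ports link the s-ports.
after w1, the pattern on (s1, s3) reads {out.1} {out.2, s1.1} {out.3, s1.2, s3.1} {s1.3} {s3.2} {s3.3} (out.j = its outer ports)
after w2, the pattern on (s1, s3, s4, s2) reads {out.1, s4.2} {out.2, s1.2, s3.1} {out.3, s2.3} {s1.1, s2.2} {s1.3} {s2.1} {s3.2} {s3.3} {s4.1, s4.3} (out.j = its outer ports)

{out.1, s4.2} {out.2, s1.2, s3.1} {out.3, s2.3} {s1.1, s2.2} {s1.3} {s2.1} {s3.2} {s3.3} {s4.1, s4.3}


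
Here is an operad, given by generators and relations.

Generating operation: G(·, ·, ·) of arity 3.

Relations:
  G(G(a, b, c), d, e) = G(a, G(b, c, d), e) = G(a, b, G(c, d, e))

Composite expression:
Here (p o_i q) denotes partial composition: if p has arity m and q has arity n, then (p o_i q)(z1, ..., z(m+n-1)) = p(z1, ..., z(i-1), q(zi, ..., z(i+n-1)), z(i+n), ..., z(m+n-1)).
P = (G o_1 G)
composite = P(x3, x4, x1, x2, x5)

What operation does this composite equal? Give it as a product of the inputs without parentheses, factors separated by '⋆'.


x3 ⋆ x4 ⋆ x1 ⋆ x2 ⋆ x5


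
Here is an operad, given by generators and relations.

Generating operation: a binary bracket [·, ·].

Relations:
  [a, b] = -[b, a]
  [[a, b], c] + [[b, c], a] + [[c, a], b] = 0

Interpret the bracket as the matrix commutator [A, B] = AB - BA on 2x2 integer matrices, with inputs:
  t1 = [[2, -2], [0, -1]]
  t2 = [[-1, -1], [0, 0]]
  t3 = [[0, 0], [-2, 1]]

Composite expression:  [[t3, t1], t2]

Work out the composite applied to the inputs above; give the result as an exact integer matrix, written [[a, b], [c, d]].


[[-6, 10], [6, 6]]

[t3, t1] = [[-4, 2], [-6, 4]]
[[t3, t1], t2] = [[-6, 10], [6, 6]]


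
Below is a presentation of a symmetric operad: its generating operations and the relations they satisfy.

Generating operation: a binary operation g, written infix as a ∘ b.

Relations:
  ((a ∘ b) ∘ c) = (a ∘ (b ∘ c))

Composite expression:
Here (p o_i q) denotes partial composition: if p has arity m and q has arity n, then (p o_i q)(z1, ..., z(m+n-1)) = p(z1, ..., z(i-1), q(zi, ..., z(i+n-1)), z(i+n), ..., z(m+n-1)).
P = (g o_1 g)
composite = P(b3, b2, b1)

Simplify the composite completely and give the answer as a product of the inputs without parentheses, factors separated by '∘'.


b3 ∘ b2 ∘ b1

All parenthesizations of g agree; list the b-inputs left to right.
(b3 ∘ b2) flattens to b3 ∘ b2
((b3 ∘ b2) ∘ b1) flattens to b3 ∘ b2 ∘ b1


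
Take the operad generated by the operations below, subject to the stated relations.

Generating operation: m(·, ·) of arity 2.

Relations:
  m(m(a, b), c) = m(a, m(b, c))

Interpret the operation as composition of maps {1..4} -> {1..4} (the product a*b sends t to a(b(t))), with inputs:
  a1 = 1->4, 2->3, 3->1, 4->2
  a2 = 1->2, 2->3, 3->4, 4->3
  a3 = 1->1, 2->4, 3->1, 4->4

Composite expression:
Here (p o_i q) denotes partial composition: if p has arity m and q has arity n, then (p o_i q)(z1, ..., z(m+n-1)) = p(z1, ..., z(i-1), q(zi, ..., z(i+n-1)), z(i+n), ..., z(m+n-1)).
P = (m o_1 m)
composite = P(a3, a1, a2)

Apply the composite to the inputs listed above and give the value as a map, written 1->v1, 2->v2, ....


1->1, 2->1, 3->4, 4->1


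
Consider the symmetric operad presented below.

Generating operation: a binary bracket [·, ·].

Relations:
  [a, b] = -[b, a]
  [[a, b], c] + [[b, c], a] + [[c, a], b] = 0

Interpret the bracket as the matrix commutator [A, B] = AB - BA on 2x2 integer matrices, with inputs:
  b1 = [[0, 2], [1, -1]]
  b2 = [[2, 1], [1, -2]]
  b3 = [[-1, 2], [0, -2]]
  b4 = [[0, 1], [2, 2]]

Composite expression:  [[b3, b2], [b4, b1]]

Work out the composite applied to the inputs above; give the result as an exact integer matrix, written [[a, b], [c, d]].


[[-33, -62], [-10, 33]]

[b3, b2] = [[2, -7], [-1, -2]]
[b4, b1] = [[-3, -5], [4, 3]]
[[b3, b2], [b4, b1]] = [[-33, -62], [-10, 33]]


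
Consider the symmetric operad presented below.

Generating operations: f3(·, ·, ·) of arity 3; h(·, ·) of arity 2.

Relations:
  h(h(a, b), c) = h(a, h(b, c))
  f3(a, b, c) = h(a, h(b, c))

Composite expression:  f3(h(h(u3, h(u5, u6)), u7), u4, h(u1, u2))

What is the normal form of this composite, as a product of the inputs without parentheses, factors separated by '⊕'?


u3 ⊕ u5 ⊕ u6 ⊕ u7 ⊕ u4 ⊕ u1 ⊕ u2


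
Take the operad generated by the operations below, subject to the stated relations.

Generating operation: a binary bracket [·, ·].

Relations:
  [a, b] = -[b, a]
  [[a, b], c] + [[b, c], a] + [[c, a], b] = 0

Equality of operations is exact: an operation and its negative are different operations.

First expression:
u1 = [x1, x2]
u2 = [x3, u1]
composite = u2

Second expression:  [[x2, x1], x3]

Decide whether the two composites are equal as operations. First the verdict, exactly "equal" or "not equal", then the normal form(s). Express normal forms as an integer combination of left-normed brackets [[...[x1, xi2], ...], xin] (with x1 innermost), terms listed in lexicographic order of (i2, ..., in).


equal; both compose to -[[x1, x2], x3]

The first expression reduces to -[[x1, x2], x3]
The second expression reduces to -[[x1, x2], x3]
Both agree, so they are equal.


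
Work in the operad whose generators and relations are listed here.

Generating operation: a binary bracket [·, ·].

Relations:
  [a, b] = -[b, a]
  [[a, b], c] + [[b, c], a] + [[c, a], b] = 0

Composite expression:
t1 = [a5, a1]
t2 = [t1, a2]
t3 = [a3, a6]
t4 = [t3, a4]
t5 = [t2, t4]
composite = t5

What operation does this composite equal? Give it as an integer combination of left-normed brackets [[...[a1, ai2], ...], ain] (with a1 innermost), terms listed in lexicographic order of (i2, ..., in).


A multilinear Lie element is pinned by a1-initial words (a1 innermost).
Composite bracket: [[[a5, a1], a2], [[a3, a6], a4]]
Expanding via [a, b] = ab - ba: 32 signed words (2^5 = 32).
Words beginning with a1 determine it all:
  a1a5a2a3a6a4 (sign -1) contributes -[[[[[a1, a5], a2], a3], a6], a4]
  a1a5a2a4a3a6 (sign +1) contributes +[[[[[a1, a5], a2], a4], a3], a6]
  a1a5a2a4a6a3 (sign -1) contributes -[[[[[a1, a5], a2], a4], a6], a3]
  a1a5a2a6a3a4 (sign +1) contributes +[[[[[a1, a5], a2], a6], a3], a4]

-[[[[[a1, a5], a2], a3], a6], a4] + [[[[[a1, a5], a2], a4], a3], a6] - [[[[[a1, a5], a2], a4], a6], a3] + [[[[[a1, a5], a2], a6], a3], a4]


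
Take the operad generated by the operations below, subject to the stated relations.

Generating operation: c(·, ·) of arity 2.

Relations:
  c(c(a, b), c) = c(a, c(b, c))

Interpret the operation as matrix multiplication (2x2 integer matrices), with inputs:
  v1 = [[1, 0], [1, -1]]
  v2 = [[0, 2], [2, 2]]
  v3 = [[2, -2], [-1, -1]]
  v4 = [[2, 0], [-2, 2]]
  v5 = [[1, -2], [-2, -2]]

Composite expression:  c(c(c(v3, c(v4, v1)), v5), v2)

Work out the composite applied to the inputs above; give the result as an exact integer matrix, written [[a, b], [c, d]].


[[-32, -40], [0, -12]]

c(v4, v1) = [[2, 0], [0, -2]]
c(v3, c(v4, v1)) = [[4, 4], [-2, 2]]
c(c(v3, c(v4, v1)), v5) = [[-4, -16], [-6, 0]]
c(c(c(v3, c(v4, v1)), v5), v2) = [[-32, -40], [0, -12]]


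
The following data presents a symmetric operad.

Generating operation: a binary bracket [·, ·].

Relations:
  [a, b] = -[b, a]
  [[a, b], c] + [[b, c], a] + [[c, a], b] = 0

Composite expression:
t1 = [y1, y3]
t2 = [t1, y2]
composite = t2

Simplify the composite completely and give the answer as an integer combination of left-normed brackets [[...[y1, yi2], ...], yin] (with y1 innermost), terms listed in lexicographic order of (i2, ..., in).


[[y1, y3], y2]


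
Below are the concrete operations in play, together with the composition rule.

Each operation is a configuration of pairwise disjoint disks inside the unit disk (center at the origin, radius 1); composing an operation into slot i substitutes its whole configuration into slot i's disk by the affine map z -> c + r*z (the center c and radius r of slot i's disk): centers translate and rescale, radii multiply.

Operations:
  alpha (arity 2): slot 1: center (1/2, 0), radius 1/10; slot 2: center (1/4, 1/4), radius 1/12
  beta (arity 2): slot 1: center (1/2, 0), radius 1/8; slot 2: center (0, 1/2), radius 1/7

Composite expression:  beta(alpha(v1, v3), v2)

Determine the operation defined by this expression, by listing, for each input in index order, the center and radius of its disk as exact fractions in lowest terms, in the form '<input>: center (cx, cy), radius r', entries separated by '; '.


Nesting under beta composes maps z -> c + r*z down each v-path.
v1: after 2 affine steps, its disk has center (9/16, 0), radius 1/80
v3: after 2 affine steps, its disk has center (17/32, 1/32), radius 1/96
v2: after 1 affine step, its disk has center (0, 1/2), radius 1/7

v1: center (9/16, 0), radius 1/80; v2: center (0, 1/2), radius 1/7; v3: center (17/32, 1/32), radius 1/96


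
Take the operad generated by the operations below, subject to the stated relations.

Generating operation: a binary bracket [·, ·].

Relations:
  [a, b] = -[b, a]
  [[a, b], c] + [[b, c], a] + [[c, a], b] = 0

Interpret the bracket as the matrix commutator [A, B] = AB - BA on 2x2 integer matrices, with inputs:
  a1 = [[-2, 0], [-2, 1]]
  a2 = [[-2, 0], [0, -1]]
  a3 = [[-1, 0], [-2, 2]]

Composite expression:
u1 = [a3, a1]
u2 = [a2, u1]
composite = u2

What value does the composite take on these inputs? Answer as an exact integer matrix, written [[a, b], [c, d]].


[[0, 0], [0, 0]]

[a3, a1] = [[0, 0], [0, 0]]
[a2, [a3, a1]] = [[0, 0], [0, 0]]


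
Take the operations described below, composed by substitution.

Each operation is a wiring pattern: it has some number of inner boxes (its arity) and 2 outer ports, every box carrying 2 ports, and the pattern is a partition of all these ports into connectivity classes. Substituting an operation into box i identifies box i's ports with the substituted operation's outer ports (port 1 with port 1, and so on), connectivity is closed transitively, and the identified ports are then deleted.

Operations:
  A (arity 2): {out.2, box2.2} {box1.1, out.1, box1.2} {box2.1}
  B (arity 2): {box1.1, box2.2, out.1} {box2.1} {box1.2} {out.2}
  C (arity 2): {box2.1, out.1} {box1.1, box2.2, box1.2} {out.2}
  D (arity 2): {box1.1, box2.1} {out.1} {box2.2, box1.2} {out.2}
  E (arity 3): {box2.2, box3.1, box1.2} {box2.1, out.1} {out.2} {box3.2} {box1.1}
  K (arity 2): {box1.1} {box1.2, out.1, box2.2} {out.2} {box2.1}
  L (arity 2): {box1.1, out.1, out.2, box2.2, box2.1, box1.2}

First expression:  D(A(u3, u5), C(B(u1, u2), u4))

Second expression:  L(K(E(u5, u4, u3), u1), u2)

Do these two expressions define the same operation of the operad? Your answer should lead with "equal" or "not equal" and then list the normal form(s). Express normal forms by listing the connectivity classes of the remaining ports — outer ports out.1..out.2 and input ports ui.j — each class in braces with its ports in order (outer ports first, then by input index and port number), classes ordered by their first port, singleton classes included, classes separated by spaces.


not equal; the first gives {out.1} {out.2} {u1.1, u2.2, u4.2} {u1.2} {u2.1} {u3.1, u3.2, u4.1} {u5.1} {u5.2} and the second {out.1, out.2, u1.2, u2.1, u2.2} {u1.1} {u3.1, u4.2, u5.2} {u3.2} {u4.1} {u5.1}

The first expression, normalized: {out.1} {out.2} {u1.1, u2.2, u4.2} {u1.2} {u2.1} {u3.1, u3.2, u4.1} {u5.1} {u5.2}
The second expression, normalized: {out.1, out.2, u1.2, u2.1, u2.2} {u1.1} {u3.1, u4.2, u5.2} {u3.2} {u4.1} {u5.1}
The normal forms differ: not equal.


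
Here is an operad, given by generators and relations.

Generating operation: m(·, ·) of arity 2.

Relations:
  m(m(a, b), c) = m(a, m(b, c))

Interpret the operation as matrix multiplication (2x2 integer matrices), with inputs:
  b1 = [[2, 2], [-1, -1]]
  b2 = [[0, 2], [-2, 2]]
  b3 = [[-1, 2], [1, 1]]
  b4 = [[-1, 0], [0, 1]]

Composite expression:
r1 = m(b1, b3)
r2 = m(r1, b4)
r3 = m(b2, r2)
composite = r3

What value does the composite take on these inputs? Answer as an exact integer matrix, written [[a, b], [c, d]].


[[0, -6], [0, -18]]

m(b1, b3) = [[0, 6], [0, -3]]
m(m(b1, b3), b4) = [[0, 6], [0, -3]]
m(b2, m(m(b1, b3), b4)) = [[0, -6], [0, -18]]


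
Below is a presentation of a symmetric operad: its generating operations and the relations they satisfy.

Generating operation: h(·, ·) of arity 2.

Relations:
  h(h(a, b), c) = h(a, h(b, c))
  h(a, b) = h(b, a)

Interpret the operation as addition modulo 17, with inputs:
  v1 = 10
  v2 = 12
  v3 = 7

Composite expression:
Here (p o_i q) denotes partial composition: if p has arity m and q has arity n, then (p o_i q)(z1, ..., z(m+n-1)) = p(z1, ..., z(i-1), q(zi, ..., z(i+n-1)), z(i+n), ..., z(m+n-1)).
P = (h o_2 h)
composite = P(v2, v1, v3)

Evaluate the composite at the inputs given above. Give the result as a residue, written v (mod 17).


12 (mod 17)

h(v1, v3) = 0
h(v2, h(v1, v3)) = 12


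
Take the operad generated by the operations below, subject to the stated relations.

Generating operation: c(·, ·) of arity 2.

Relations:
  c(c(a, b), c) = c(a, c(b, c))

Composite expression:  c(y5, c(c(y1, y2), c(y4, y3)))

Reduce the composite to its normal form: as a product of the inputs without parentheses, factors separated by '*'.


y5 * y1 * y2 * y4 * y3


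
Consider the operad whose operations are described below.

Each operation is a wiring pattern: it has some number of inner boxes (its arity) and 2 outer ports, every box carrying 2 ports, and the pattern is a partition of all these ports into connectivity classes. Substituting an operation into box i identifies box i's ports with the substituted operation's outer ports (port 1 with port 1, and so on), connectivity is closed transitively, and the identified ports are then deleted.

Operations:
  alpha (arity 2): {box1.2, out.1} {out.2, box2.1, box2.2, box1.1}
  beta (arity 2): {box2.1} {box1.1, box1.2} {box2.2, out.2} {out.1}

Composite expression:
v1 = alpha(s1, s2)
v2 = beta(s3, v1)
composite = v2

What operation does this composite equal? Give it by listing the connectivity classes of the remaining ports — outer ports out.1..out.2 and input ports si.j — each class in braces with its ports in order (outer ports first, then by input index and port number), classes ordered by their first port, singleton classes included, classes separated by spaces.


{out.1} {out.2, s1.1, s2.1, s2.2} {s1.2} {s3.1, s3.2}


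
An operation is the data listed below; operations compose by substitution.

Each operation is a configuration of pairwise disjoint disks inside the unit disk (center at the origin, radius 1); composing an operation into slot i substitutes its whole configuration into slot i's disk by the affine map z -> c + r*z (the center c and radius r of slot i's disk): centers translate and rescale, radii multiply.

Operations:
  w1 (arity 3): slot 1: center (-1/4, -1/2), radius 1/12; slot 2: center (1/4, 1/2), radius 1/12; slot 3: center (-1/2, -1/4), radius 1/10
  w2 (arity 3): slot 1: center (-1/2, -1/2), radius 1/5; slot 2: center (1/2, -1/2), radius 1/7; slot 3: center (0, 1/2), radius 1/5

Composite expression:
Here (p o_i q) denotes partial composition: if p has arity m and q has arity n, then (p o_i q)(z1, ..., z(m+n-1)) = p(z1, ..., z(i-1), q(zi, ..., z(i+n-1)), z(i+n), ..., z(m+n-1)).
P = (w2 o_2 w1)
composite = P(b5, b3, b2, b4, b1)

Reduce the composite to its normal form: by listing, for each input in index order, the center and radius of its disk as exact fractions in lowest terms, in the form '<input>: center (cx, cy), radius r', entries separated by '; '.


b1: center (0, 1/2), radius 1/5; b2: center (15/28, -3/7), radius 1/84; b3: center (13/28, -4/7), radius 1/84; b4: center (3/7, -15/28), radius 1/70; b5: center (-1/2, -1/2), radius 1/5

Follow each b-input down from w2: c' goes to c + r*c', radius to r*r'.
b5 passes through 1 substitution, ending at center (-1/2, -1/2), radius 1/5
b3 passes through 2 substitutions, ending at center (13/28, -4/7), radius 1/84
b2 passes through 2 substitutions, ending at center (15/28, -3/7), radius 1/84
b4 passes through 2 substitutions, ending at center (3/7, -15/28), radius 1/70
b1 passes through 1 substitution, ending at center (0, 1/2), radius 1/5


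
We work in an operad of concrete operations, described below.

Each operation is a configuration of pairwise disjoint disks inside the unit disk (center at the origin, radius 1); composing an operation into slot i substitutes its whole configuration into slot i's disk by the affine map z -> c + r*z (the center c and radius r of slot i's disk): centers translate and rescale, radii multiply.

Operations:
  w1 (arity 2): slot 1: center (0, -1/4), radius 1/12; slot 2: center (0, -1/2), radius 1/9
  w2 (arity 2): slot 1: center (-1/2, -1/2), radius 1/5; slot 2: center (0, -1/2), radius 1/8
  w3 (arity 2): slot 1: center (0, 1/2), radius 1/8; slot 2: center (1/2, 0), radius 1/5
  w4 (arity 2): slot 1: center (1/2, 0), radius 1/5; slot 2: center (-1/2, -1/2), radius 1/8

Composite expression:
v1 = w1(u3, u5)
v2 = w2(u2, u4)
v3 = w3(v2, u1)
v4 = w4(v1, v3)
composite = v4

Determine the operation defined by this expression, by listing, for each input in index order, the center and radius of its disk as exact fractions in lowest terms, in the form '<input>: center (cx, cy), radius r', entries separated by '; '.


u1: center (-7/16, -1/2), radius 1/40; u2: center (-65/128, -57/128), radius 1/320; u3: center (1/2, -1/20), radius 1/60; u4: center (-1/2, -57/128), radius 1/512; u5: center (1/2, -1/10), radius 1/45


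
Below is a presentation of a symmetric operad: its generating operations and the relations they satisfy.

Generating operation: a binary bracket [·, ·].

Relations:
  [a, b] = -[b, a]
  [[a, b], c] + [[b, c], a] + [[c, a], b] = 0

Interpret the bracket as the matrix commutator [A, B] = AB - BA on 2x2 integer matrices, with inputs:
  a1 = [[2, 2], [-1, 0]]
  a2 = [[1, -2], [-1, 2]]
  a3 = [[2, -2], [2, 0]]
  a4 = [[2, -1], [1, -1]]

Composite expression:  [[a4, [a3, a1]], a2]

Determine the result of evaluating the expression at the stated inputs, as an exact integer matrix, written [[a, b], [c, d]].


[[-64, 76], [-6, 64]]

[a3, a1] = [[-2, 8], [6, 2]]
[a4, [a3, a1]] = [[-14, 20], [-22, 14]]
[[a4, [a3, a1]], a2] = [[-64, 76], [-6, 64]]


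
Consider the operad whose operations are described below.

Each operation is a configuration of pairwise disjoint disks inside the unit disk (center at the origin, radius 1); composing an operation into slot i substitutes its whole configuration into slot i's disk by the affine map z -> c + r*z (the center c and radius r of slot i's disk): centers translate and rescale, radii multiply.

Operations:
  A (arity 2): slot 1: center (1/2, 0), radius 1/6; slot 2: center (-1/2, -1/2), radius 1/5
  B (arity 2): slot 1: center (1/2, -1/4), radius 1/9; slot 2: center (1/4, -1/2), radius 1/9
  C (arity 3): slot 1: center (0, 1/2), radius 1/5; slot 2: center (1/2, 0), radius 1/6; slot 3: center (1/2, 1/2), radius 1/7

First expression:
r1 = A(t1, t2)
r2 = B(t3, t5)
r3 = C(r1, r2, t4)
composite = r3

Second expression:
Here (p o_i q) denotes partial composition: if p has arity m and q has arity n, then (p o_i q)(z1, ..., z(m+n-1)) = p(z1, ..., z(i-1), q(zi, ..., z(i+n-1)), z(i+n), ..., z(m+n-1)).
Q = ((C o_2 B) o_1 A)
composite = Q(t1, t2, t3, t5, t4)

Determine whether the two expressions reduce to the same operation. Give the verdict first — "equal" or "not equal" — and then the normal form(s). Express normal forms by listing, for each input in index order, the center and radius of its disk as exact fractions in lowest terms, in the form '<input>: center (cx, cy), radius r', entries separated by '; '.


The first expression, normalized: t1: center (1/10, 1/2), radius 1/30; t2: center (-1/10, 2/5), radius 1/25; t3: center (7/12, -1/24), radius 1/54; t4: center (1/2, 1/2), radius 1/7; t5: center (13/24, -1/12), radius 1/54
The second expression, normalized: t1: center (1/10, 1/2), radius 1/30; t2: center (-1/10, 2/5), radius 1/25; t3: center (7/12, -1/24), radius 1/54; t4: center (1/2, 1/2), radius 1/7; t5: center (13/24, -1/12), radius 1/54
Same normal form: equal.

equal: each reduces to t1: center (1/10, 1/2), radius 1/30; t2: center (-1/10, 2/5), radius 1/25; t3: center (7/12, -1/24), radius 1/54; t4: center (1/2, 1/2), radius 1/7; t5: center (13/24, -1/12), radius 1/54


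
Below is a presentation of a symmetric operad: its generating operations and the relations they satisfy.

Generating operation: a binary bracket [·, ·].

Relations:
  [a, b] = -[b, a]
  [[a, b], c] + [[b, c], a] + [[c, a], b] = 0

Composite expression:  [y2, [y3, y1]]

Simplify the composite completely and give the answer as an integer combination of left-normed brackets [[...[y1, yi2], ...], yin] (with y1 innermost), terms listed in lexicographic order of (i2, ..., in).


[[y1, y3], y2]

A multilinear Lie element is pinned by y1-initial words (y1 innermost).
Composite bracket: [y2, [y3, y1]]
Each bracket splits as ab - ba, giving 4 signed words (2^2 = 4).
Words beginning with y1 determine it all:
  y1y3y2 appears with sign +1, giving the term +[[y1, y3], y2]


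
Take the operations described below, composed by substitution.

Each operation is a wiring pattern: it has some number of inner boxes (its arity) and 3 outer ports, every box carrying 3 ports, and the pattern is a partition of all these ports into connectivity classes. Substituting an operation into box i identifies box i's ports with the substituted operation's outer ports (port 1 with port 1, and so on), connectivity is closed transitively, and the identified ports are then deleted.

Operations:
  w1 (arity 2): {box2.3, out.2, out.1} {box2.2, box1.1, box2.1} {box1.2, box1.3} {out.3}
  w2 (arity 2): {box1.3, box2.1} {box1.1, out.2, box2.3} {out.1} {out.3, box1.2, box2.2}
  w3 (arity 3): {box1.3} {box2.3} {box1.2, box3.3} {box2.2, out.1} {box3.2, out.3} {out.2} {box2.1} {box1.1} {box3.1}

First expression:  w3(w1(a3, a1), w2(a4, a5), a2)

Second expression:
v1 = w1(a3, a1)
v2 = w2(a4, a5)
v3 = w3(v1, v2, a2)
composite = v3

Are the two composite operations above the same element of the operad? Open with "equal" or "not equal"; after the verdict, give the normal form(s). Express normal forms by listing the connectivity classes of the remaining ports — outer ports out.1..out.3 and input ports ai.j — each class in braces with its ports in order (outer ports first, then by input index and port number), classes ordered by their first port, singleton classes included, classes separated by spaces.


equal; the common form is {out.1, a4.1, a5.3} {out.2} {out.3, a2.2} {a1.1, a1.2, a3.1} {a1.3, a2.3} {a2.1} {a3.2, a3.3} {a4.2, a5.2} {a4.3, a5.1}

The first composite normalizes to {out.1, a4.1, a5.3} {out.2} {out.3, a2.2} {a1.1, a1.2, a3.1} {a1.3, a2.3} {a2.1} {a3.2, a3.3} {a4.2, a5.2} {a4.3, a5.1}
The second composite normalizes to {out.1, a4.1, a5.3} {out.2} {out.3, a2.2} {a1.1, a1.2, a3.1} {a1.3, a2.3} {a2.1} {a3.2, a3.3} {a4.2, a5.2} {a4.3, a5.1}
One common form — equal.


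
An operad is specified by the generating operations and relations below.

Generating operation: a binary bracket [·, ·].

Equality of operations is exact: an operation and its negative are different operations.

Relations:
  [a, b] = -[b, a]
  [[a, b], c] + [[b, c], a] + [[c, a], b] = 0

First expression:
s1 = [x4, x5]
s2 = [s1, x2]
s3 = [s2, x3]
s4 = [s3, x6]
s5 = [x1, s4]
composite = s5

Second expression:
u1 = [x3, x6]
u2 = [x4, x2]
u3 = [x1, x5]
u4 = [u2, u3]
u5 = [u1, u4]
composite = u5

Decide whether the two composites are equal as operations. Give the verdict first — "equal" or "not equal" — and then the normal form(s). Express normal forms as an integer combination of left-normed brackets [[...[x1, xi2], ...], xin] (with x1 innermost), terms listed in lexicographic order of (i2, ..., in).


not equal; first: -[[[[[x1, x2], x4], x5], x3], x6] + [[[[[x1, x2], x5], x4], x3], x6] + [[[[[x1, x3], x2], x4], x5], x6] - [[[[[x1, x3], x2], x5], x4], x6] - [[[[[x1, x3], x4], x5], x2], x6] + [[[[[x1, x3], x5], x4], x2], x6] + [[[[[x1, x4], x5], x2], x3], x6] - [[[[[x1, x5], x4], x2], x3], x6] + [[[[[x1, x6], x2], x4], x5], x3] - [[[[[x1, x6], x2], x5], x4], x3] - [[[[[x1, x6], x3], x2], x4], x5] + [[[[[x1, x6], x3], x2], x5], x4] + [[[[[x1, x6], x3], x4], x5], x2] - [[[[[x1, x6], x3], x5], x4], x2] - [[[[[x1, x6], x4], x5], x2], x3] + [[[[[x1, x6], x5], x4], x2], x3]; second: -[[[[[x1, x5], x2], x4], x3], x6] + [[[[[x1, x5], x2], x4], x6], x3] + [[[[[x1, x5], x4], x2], x3], x6] - [[[[[x1, x5], x4], x2], x6], x3]


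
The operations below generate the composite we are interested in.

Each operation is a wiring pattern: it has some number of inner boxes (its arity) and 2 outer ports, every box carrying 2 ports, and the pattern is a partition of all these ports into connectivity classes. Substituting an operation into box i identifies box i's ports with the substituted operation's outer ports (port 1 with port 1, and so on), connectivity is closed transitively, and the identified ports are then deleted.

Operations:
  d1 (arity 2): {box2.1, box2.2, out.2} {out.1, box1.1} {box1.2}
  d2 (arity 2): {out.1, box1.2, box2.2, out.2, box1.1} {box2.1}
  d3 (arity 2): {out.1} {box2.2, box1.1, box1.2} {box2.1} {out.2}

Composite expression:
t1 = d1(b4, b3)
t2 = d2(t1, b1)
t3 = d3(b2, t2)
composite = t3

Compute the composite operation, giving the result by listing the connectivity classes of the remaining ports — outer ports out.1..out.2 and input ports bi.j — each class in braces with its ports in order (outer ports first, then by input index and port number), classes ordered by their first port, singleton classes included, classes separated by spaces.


{out.1} {out.2} {b1.1} {b1.2, b2.1, b2.2, b3.1, b3.2, b4.1} {b4.2}

Connectivity passes through glued d3-boundaries; trace each wire chain.
stage d1: inputs (b4, b3), connectivity {out.1, b4.1} {out.2, b3.1, b3.2} {b4.2}, out.j its boundary
stage d2: inputs (b4, b3, b1), connectivity {out.1, out.2, b1.2, b3.1, b3.2, b4.1} {b1.1} {b4.2}, out.j its boundary
stage d3: inputs (b2, b4, b3, b1), connectivity {out.1} {out.2} {b1.1} {b1.2, b2.1, b2.2, b3.1, b3.2, b4.1} {b4.2}, out.j its boundary


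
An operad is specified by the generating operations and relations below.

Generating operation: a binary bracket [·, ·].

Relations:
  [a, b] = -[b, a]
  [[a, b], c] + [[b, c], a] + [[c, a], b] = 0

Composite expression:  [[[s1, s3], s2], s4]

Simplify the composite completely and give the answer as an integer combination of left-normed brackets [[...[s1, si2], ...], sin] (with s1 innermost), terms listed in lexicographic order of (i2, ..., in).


In the tensor algebra, words opening s1 carry the s1-anchored form.
Composite bracket: [[[s1, s3], s2], s4]
Applying ab - ba throughout gives 8 signed words (2^3 = 8).
Only words starting with s1 matter:
  s1s3s2s4 appears with sign +1, giving the term +[[[s1, s3], s2], s4]

[[[s1, s3], s2], s4]


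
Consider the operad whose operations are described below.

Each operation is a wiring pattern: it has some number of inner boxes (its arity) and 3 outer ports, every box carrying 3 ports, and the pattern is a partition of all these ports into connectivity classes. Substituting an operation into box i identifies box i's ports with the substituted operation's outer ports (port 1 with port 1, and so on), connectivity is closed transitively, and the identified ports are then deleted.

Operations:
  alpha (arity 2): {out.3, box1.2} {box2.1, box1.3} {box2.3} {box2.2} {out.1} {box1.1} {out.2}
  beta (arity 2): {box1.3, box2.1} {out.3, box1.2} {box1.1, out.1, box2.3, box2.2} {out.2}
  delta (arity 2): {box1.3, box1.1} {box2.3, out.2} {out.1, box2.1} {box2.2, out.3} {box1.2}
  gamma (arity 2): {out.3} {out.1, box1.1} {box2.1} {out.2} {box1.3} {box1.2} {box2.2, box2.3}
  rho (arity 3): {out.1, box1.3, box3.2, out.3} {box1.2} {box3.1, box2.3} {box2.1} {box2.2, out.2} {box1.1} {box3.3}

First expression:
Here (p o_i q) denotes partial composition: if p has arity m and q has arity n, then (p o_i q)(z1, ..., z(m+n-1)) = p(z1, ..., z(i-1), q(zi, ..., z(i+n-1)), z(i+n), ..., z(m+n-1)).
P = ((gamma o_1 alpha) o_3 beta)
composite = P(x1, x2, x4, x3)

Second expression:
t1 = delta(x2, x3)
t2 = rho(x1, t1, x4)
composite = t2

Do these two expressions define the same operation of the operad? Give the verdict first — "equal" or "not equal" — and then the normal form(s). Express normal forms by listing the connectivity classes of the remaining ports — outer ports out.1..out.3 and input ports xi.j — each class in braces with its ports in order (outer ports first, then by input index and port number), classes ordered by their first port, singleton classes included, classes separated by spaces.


The first composite normalizes to {out.1} {out.2} {out.3} {x1.1} {x1.2} {x1.3, x2.1} {x2.2} {x2.3} {x3.1, x4.3} {x3.2, x3.3, x4.1} {x4.2}
The second composite normalizes to {out.1, out.3, x1.3, x4.2} {out.2, x3.3} {x1.1} {x1.2} {x2.1, x2.3} {x2.2} {x3.1} {x3.2, x4.1} {x4.3}
The forms do not match — not equal.

not equal; first: {out.1} {out.2} {out.3} {x1.1} {x1.2} {x1.3, x2.1} {x2.2} {x2.3} {x3.1, x4.3} {x3.2, x3.3, x4.1} {x4.2}; second: {out.1, out.3, x1.3, x4.2} {out.2, x3.3} {x1.1} {x1.2} {x2.1, x2.3} {x2.2} {x3.1} {x3.2, x4.1} {x4.3}


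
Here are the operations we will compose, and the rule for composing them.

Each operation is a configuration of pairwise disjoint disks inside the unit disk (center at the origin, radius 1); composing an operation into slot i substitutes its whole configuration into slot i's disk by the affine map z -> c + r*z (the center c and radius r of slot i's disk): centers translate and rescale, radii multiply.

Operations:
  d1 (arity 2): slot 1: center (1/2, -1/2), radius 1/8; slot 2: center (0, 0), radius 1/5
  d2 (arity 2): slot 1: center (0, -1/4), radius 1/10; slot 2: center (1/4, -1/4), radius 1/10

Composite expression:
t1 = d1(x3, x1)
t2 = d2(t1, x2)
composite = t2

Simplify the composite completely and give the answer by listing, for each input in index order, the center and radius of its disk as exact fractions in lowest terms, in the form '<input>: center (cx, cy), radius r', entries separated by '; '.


x1: center (0, -1/4), radius 1/50; x2: center (1/4, -1/4), radius 1/10; x3: center (1/20, -3/10), radius 1/80

Affine substitution under d2: radii multiply and x-centers shift.
x3: after 2 affine steps, its disk has center (1/20, -3/10), radius 1/80
x1: after 2 affine steps, its disk has center (0, -1/4), radius 1/50
x2: after 1 affine step, its disk has center (1/4, -1/4), radius 1/10


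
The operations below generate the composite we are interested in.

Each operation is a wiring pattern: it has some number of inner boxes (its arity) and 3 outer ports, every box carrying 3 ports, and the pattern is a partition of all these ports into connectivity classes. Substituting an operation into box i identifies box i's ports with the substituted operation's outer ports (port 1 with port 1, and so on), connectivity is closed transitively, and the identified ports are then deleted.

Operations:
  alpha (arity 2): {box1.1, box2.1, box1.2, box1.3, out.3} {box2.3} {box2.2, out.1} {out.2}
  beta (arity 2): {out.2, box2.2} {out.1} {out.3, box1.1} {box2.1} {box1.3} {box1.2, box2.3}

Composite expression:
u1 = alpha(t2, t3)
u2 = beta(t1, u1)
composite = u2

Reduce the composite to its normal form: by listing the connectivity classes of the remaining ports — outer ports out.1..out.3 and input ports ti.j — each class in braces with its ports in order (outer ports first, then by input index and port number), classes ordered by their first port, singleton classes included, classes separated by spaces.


{out.1} {out.2} {out.3, t1.1} {t1.2, t2.1, t2.2, t2.3, t3.1} {t1.3} {t3.2} {t3.3}

Two ports join when wires chain via beta-identified ports.
composing alpha on (t2, t3), with out.j its own outer ports: {out.1, t3.2} {out.2} {out.3, t2.1, t2.2, t2.3, t3.1} {t3.3}
composing beta on (t1, t2, t3), with out.j its own outer ports: {out.1} {out.2} {out.3, t1.1} {t1.2, t2.1, t2.2, t2.3, t3.1} {t1.3} {t3.2} {t3.3}


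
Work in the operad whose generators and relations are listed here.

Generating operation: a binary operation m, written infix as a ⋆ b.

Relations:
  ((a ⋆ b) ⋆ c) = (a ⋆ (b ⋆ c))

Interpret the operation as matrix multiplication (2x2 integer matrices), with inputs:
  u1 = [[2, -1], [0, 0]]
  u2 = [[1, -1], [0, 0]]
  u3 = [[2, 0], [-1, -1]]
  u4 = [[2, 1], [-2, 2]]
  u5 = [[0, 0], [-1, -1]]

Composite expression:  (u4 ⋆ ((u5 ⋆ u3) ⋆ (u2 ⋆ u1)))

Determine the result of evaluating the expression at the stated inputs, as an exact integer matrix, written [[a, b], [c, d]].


(u5 ⋆ u3) = [[0, 0], [-1, 1]]
(u2 ⋆ u1) = [[2, -1], [0, 0]]
((u5 ⋆ u3) ⋆ (u2 ⋆ u1)) = [[0, 0], [-2, 1]]
(u4 ⋆ ((u5 ⋆ u3) ⋆ (u2 ⋆ u1))) = [[-2, 1], [-4, 2]]

[[-2, 1], [-4, 2]]


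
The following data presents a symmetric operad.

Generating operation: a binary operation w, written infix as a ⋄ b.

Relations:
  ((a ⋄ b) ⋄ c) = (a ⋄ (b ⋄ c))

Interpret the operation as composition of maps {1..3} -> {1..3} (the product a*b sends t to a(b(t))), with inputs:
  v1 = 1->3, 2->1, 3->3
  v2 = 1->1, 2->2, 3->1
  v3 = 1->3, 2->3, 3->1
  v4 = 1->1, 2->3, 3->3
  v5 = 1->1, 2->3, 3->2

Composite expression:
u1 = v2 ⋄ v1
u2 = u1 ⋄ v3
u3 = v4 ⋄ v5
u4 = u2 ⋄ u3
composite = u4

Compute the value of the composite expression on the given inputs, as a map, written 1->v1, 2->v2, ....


(v2 ⋄ v1) = 1->1, 2->1, 3->1
((v2 ⋄ v1) ⋄ v3) = 1->1, 2->1, 3->1
(v4 ⋄ v5) = 1->1, 2->3, 3->3
(((v2 ⋄ v1) ⋄ v3) ⋄ (v4 ⋄ v5)) = 1->1, 2->1, 3->1

1->1, 2->1, 3->1


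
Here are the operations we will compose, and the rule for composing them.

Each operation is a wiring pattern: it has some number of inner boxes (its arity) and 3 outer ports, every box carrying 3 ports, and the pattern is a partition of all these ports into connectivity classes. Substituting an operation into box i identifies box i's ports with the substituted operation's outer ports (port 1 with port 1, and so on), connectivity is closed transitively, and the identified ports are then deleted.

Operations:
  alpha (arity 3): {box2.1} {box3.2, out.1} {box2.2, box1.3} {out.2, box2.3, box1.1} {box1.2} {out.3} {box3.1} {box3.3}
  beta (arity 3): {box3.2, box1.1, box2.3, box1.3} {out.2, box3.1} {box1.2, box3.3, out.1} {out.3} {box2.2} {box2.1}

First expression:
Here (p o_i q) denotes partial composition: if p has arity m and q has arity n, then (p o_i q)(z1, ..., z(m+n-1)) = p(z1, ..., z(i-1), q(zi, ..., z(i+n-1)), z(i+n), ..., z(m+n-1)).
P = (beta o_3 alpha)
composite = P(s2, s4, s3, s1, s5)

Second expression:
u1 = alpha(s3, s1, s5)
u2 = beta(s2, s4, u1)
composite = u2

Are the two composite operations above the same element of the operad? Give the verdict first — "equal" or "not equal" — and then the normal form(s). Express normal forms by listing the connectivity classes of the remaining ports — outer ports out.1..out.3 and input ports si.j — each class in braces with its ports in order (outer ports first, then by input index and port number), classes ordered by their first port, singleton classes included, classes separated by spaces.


The first composite normalizes to {out.1, s2.2} {out.2, s5.2} {out.3} {s1.1} {s1.2, s3.3} {s1.3, s2.1, s2.3, s3.1, s4.3} {s3.2} {s4.1} {s4.2} {s5.1} {s5.3}
The second composite normalizes to {out.1, s2.2} {out.2, s5.2} {out.3} {s1.1} {s1.2, s3.3} {s1.3, s2.1, s2.3, s3.1, s4.3} {s3.2} {s4.1} {s4.2} {s5.1} {s5.3}
One common form — equal.

equal: each reduces to {out.1, s2.2} {out.2, s5.2} {out.3} {s1.1} {s1.2, s3.3} {s1.3, s2.1, s2.3, s3.1, s4.3} {s3.2} {s4.1} {s4.2} {s5.1} {s5.3}


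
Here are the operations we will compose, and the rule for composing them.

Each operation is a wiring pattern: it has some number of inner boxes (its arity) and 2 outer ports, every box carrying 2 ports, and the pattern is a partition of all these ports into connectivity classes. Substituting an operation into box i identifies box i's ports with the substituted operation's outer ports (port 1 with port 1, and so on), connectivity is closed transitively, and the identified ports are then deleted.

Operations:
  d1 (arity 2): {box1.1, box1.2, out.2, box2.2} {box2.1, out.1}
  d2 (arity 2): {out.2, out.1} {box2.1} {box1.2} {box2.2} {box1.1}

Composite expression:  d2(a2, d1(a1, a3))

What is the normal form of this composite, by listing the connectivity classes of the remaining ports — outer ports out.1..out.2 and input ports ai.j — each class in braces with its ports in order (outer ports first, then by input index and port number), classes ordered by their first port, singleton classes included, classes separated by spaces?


After gluing at d2, chains via deleted ports link the a-ports.
stage d1: inputs (a1, a3), connectivity {out.1, a3.1} {out.2, a1.1, a1.2, a3.2}, out.j its boundary
stage d2: inputs (a2, a1, a3), connectivity {out.1, out.2} {a1.1, a1.2, a3.2} {a2.1} {a2.2} {a3.1}, out.j its boundary

{out.1, out.2} {a1.1, a1.2, a3.2} {a2.1} {a2.2} {a3.1}


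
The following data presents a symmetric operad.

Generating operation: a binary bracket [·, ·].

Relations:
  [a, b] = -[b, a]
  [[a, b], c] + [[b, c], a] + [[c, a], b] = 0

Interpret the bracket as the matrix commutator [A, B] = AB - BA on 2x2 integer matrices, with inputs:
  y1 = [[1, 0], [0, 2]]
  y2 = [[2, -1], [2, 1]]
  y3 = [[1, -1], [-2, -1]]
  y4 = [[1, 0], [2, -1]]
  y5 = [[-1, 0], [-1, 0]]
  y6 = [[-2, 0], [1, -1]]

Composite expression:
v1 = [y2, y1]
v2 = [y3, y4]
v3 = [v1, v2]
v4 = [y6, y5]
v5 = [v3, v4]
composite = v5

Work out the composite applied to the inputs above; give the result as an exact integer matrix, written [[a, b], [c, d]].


[[8, 0], [48, -8]]

[y2, y1] = [[0, -1], [-2, 0]]
[y3, y4] = [[-2, 2], [-8, 2]]
[[y2, y1], [y3, y4]] = [[12, -4], [8, -12]]
[y6, y5] = [[0, 0], [-2, 0]]
[[[y2, y1], [y3, y4]], [y6, y5]] = [[8, 0], [48, -8]]
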